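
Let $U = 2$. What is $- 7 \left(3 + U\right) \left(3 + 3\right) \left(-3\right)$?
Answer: $630$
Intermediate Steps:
$- 7 \left(3 + U\right) \left(3 + 3\right) \left(-3\right) = - 7 \left(3 + 2\right) \left(3 + 3\right) \left(-3\right) = - 7 \cdot 5 \cdot 6 \left(-3\right) = \left(-7\right) 30 \left(-3\right) = \left(-210\right) \left(-3\right) = 630$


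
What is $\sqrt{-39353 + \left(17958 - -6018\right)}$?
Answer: $i \sqrt{15377} \approx 124.0 i$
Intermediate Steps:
$\sqrt{-39353 + \left(17958 - -6018\right)} = \sqrt{-39353 + \left(17958 + 6018\right)} = \sqrt{-39353 + 23976} = \sqrt{-15377} = i \sqrt{15377}$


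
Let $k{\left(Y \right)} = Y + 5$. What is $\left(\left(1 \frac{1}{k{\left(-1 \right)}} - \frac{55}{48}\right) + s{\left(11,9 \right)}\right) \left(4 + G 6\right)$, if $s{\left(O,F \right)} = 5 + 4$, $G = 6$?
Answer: $\frac{1945}{6} \approx 324.17$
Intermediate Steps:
$k{\left(Y \right)} = 5 + Y$
$s{\left(O,F \right)} = 9$
$\left(\left(1 \frac{1}{k{\left(-1 \right)}} - \frac{55}{48}\right) + s{\left(11,9 \right)}\right) \left(4 + G 6\right) = \left(\left(1 \frac{1}{5 - 1} - \frac{55}{48}\right) + 9\right) \left(4 + 6 \cdot 6\right) = \left(\left(1 \cdot \frac{1}{4} - \frac{55}{48}\right) + 9\right) \left(4 + 36\right) = \left(\left(1 \cdot \frac{1}{4} - \frac{55}{48}\right) + 9\right) 40 = \left(\left(\frac{1}{4} - \frac{55}{48}\right) + 9\right) 40 = \left(- \frac{43}{48} + 9\right) 40 = \frac{389}{48} \cdot 40 = \frac{1945}{6}$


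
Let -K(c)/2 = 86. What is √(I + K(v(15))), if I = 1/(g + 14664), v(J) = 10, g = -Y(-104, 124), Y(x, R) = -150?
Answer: I*√4194019522/4938 ≈ 13.115*I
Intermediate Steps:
g = 150 (g = -1*(-150) = 150)
K(c) = -172 (K(c) = -2*86 = -172)
I = 1/14814 (I = 1/(150 + 14664) = 1/14814 ≈ 6.7504e-5)
√(I + K(v(15))) = √(1/14814 - 172) = √(-2548007/14814) = I*√4194019522/4938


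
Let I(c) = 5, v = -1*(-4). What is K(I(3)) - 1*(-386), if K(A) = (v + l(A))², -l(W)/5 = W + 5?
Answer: 2502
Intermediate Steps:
l(W) = -25 - 5*W (l(W) = -5*(W + 5) = -5*(5 + W) = -25 - 5*W)
v = 4
K(A) = (-21 - 5*A)² (K(A) = (4 + (-25 - 5*A))² = (-21 - 5*A)²)
K(I(3)) - 1*(-386) = (21 + 5*5)² - 1*(-386) = (21 + 25)² + 386 = 46² + 386 = 2116 + 386 = 2502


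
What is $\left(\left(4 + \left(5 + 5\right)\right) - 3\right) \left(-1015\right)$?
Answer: $-11165$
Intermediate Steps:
$\left(\left(4 + \left(5 + 5\right)\right) - 3\right) \left(-1015\right) = \left(\left(4 + 10\right) - 3\right) \left(-1015\right) = \left(14 - 3\right) \left(-1015\right) = 11 \left(-1015\right) = -11165$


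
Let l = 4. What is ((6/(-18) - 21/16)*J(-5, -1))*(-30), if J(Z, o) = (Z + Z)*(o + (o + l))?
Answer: -1975/2 ≈ -987.50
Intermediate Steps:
J(Z, o) = 2*Z*(4 + 2*o) (J(Z, o) = (Z + Z)*(o + (o + 4)) = (2*Z)*(o + (4 + o)) = (2*Z)*(4 + 2*o) = 2*Z*(4 + 2*o))
((6/(-18) - 21/16)*J(-5, -1))*(-30) = ((6/(-18) - 21/16)*(4*(-5)*(2 - 1)))*(-30) = ((6*(-1/18) - 21*1/16)*(4*(-5)*1))*(-30) = ((-⅓ - 21/16)*(-20))*(-30) = -79/48*(-20)*(-30) = (395/12)*(-30) = -1975/2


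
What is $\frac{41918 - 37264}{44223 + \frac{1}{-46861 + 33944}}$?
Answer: $\frac{30057859}{285614245} \approx 0.10524$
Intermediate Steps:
$\frac{41918 - 37264}{44223 + \frac{1}{-46861 + 33944}} = \frac{4654}{44223 + \frac{1}{-12917}} = \frac{4654}{44223 - \frac{1}{12917}} = \frac{4654}{\frac{571228490}{12917}} = 4654 \cdot \frac{12917}{571228490} = \frac{30057859}{285614245}$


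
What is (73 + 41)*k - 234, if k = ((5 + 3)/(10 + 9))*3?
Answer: -90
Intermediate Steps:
k = 24/19 (k = (8/19)*3 = 24/19 ≈ 1.2632)
(73 + 41)*k - 234 = (73 + 41)*(24/19) - 234 = 114*(24/19) - 234 = 144 - 234 = -90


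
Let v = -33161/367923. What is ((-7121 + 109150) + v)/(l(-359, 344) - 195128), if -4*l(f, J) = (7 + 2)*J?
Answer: -18769391303/36038425773 ≈ -0.52082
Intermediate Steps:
l(f, J) = -9*J/4 (l(f, J) = -(7 + 2)*J/4 = -9*J/4)
v = -33161/367923 (v = -33161*1/367923 = -33161/367923 ≈ -0.090130)
((-7121 + 109150) + v)/(l(-359, 344) - 195128) = ((-7121 + 109150) - 33161/367923)/(-9/4*344 - 195128) = (102029 - 33161/367923)/(-774 - 195128) = (37538782606/367923)/(-195902) = (37538782606/367923)*(-1/195902) = -18769391303/36038425773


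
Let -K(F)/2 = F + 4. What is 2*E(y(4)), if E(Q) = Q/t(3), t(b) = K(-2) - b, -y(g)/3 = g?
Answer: 24/7 ≈ 3.4286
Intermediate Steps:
y(g) = -3*g
K(F) = -8 - 2*F (K(F) = -2*(F + 4) = -2*(4 + F) = -8 - 2*F)
t(b) = -4 - b (t(b) = (-8 - 2*(-2)) - b = (-8 + 4) - b = -4 - b)
E(Q) = -Q/7 (E(Q) = Q/(-4 - 1*3) = Q/(-4 - 3) = Q/(-7) = Q*(-1/7) = -Q/7)
2*E(y(4)) = 2*(-(-3)*4/7) = 2*(-1/7*(-12)) = 2*(12/7) = 24/7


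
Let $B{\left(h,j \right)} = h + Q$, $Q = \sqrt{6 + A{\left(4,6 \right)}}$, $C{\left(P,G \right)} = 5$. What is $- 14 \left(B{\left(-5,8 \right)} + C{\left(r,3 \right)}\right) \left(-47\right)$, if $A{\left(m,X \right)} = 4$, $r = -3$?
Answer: $658 \sqrt{10} \approx 2080.8$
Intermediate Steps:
$Q = \sqrt{10}$ ($Q = \sqrt{6 + 4} = \sqrt{10} \approx 3.1623$)
$B{\left(h,j \right)} = h + \sqrt{10}$
$- 14 \left(B{\left(-5,8 \right)} + C{\left(r,3 \right)}\right) \left(-47\right) = - 14 \left(\left(-5 + \sqrt{10}\right) + 5\right) \left(-47\right) = - 14 \sqrt{10} \left(-47\right) = - 14 \left(- 47 \sqrt{10}\right) = 658 \sqrt{10}$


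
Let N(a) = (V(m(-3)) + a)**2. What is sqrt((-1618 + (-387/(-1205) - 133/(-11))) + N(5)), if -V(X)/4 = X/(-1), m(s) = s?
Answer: I*sqrt(273484755115)/13255 ≈ 39.454*I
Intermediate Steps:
V(X) = 4*X (V(X) = -4*X/(-1) = -4*X*(-1) = -(-4)*X = 4*X)
N(a) = (-12 + a)**2 (N(a) = (4*(-3) + a)**2 = (-12 + a)**2)
sqrt((-1618 + (-387/(-1205) - 133/(-11))) + N(5)) = sqrt((-1618 + (-387/(-1205) - 133/(-11))) + (-12 + 5)**2) = sqrt((-1618 + (-387*(-1/1205) - 133*(-1/11))) + (-7)**2) = sqrt((-1618 + (387/1205 + 133/11)) + 49) = sqrt((-1618 + 164522/13255) + 49) = sqrt(-21282068/13255 + 49) = sqrt(-20632573/13255) = I*sqrt(273484755115)/13255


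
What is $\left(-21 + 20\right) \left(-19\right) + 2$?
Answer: $21$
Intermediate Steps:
$\left(-21 + 20\right) \left(-19\right) + 2 = \left(-1\right) \left(-19\right) + 2 = 19 + 2 = 21$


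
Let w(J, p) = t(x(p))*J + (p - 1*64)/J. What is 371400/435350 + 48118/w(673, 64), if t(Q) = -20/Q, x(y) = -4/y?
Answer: 1009328753/937569760 ≈ 1.0765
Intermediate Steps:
w(J, p) = (-64 + p)/J + 5*J*p (w(J, p) = (-20*(-p/4))*J + (p - 1*64)/J = (-(-5)*p)*J + (p - 64)/J = (5*p)*J + (-64 + p)/J = 5*J*p + (-64 + p)/J = (-64 + p)/J + 5*J*p)
371400/435350 + 48118/w(673, 64) = 371400/435350 + 48118/(((-64 + 64 + 5*64*673²)/673)) = 371400*(1/435350) + 48118/(((-64 + 64 + 5*64*452929)/673)) = 7428/8707 + 48118/(((-64 + 64 + 144937280)/673)) = 7428/8707 + 48118/(((1/673)*144937280)) = 7428/8707 + 48118/215360 = 7428/8707 + 48118*(1/215360) = 7428/8707 + 24059/107680 = 1009328753/937569760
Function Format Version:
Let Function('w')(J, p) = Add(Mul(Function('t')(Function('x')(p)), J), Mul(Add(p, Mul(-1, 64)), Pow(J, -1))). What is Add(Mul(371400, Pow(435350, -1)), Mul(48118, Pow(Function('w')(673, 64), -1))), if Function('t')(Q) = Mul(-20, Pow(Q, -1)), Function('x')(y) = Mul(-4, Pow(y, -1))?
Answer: Rational(1009328753, 937569760) ≈ 1.0765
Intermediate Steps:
Function('w')(J, p) = Add(Mul(Pow(J, -1), Add(-64, p)), Mul(5, J, p)) (Function('w')(J, p) = Add(Mul(Mul(-20, Pow(Mul(-4, Pow(p, -1)), -1)), J), Mul(Add(p, Mul(-1, 64)), Pow(J, -1))) = Add(Mul(Mul(-20, Mul(Rational(-1, 4), p)), J), Mul(Add(p, -64), Pow(J, -1))) = Add(Mul(Mul(5, p), J), Mul(Add(-64, p), Pow(J, -1))) = Add(Mul(5, J, p), Mul(Pow(J, -1), Add(-64, p))) = Add(Mul(Pow(J, -1), Add(-64, p)), Mul(5, J, p)))
Add(Mul(371400, Pow(435350, -1)), Mul(48118, Pow(Function('w')(673, 64), -1))) = Add(Mul(371400, Pow(435350, -1)), Mul(48118, Pow(Mul(Pow(673, -1), Add(-64, 64, Mul(5, 64, Pow(673, 2)))), -1))) = Add(Mul(371400, Rational(1, 435350)), Mul(48118, Pow(Mul(Rational(1, 673), Add(-64, 64, Mul(5, 64, 452929))), -1))) = Add(Rational(7428, 8707), Mul(48118, Pow(Mul(Rational(1, 673), Add(-64, 64, 144937280)), -1))) = Add(Rational(7428, 8707), Mul(48118, Pow(Mul(Rational(1, 673), 144937280), -1))) = Add(Rational(7428, 8707), Mul(48118, Pow(215360, -1))) = Add(Rational(7428, 8707), Mul(48118, Rational(1, 215360))) = Add(Rational(7428, 8707), Rational(24059, 107680)) = Rational(1009328753, 937569760)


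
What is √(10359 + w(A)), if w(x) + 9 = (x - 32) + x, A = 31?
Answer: 2*√2595 ≈ 101.88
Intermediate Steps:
w(x) = -41 + 2*x (w(x) = -9 + ((x - 32) + x) = -9 + ((-32 + x) + x) = -9 + (-32 + 2*x) = -41 + 2*x)
√(10359 + w(A)) = √(10359 + (-41 + 2*31)) = √(10359 + (-41 + 62)) = √(10359 + 21) = √10380 = 2*√2595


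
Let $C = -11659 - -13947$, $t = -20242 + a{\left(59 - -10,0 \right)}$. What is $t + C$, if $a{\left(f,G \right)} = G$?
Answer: $-17954$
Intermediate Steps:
$t = -20242$ ($t = -20242 + 0 = -20242$)
$C = 2288$ ($C = -11659 + 13947 = 2288$)
$t + C = -20242 + 2288 = -17954$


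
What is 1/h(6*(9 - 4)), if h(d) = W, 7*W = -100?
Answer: -7/100 ≈ -0.070000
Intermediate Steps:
W = -100/7 (W = (⅐)*(-100) = -100/7 ≈ -14.286)
h(d) = -100/7
1/h(6*(9 - 4)) = 1/(-100/7) = -7/100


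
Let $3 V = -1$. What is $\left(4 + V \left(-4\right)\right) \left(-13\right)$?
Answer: $- \frac{208}{3} \approx -69.333$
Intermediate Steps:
$V = - \frac{1}{3}$ ($V = \frac{1}{3} \left(-1\right) = - \frac{1}{3} \approx -0.33333$)
$\left(4 + V \left(-4\right)\right) \left(-13\right) = \left(4 - - \frac{4}{3}\right) \left(-13\right) = \left(4 + \frac{4}{3}\right) \left(-13\right) = \frac{16}{3} \left(-13\right) = - \frac{208}{3}$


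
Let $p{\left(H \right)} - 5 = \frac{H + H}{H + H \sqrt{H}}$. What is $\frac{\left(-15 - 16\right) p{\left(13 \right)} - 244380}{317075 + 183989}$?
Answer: $- \frac{1467179}{3006384} - \frac{31 \sqrt{13}}{3006384} \approx -0.48806$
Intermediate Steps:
$p{\left(H \right)} = 5 + \frac{2 H}{H + H^{\frac{3}{2}}}$ ($p{\left(H \right)} = 5 + \frac{H + H}{H + H \sqrt{H}} = 5 + \frac{2 H}{H + H^{\frac{3}{2}}}$)
$\frac{\left(-15 - 16\right) p{\left(13 \right)} - 244380}{317075 + 183989} = \frac{\left(-15 - 16\right) \frac{5 \cdot 13^{\frac{3}{2}} + 7 \cdot 13}{13 + 13^{\frac{3}{2}}} - 244380}{317075 + 183989} = \frac{- 31 \frac{5 \cdot 13 \sqrt{13} + 91}{13 + 13 \sqrt{13}} - 244380}{501064} = \left(- 31 \frac{65 \sqrt{13} + 91}{13 + 13 \sqrt{13}} - 244380\right) \frac{1}{501064} = \left(- 31 \frac{91 + 65 \sqrt{13}}{13 + 13 \sqrt{13}} - 244380\right) \frac{1}{501064} = \left(- \frac{31 \left(91 + 65 \sqrt{13}\right)}{13 + 13 \sqrt{13}} - 244380\right) \frac{1}{501064} = \left(-244380 - \frac{31 \left(91 + 65 \sqrt{13}\right)}{13 + 13 \sqrt{13}}\right) \frac{1}{501064} = - \frac{61095}{125266} - \frac{31 \left(91 + 65 \sqrt{13}\right)}{501064 \left(13 + 13 \sqrt{13}\right)}$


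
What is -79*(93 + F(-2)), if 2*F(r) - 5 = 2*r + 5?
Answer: -7584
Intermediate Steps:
F(r) = 5 + r (F(r) = 5/2 + (2*r + 5)/2 = 5/2 + (5 + 2*r)/2 = 5/2 + (5/2 + r) = 5 + r)
-79*(93 + F(-2)) = -79*(93 + (5 - 2)) = -79*(93 + 3) = -79*96 = -7584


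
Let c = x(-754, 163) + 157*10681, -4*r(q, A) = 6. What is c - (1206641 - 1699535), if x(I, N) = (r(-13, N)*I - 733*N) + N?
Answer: 2051626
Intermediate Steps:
r(q, A) = -3/2 (r(q, A) = -¼*6 = -3/2)
x(I, N) = -732*N - 3*I/2 (x(I, N) = (-3*I/2 - 733*N) + N = (-733*N - 3*I/2) + N = -732*N - 3*I/2)
c = 1558732 (c = (-732*163 - 3/2*(-754)) + 157*10681 = (-119316 + 1131) + 1676917 = -118185 + 1676917 = 1558732)
c - (1206641 - 1699535) = 1558732 - (1206641 - 1699535) = 1558732 - 1*(-492894) = 1558732 + 492894 = 2051626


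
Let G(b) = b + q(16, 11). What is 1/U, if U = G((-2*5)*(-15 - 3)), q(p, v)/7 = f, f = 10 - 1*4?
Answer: 1/222 ≈ 0.0045045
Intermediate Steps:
f = 6 (f = 10 - 4 = 6)
q(p, v) = 42 (q(p, v) = 7*6 = 42)
G(b) = 42 + b (G(b) = b + 42 = 42 + b)
U = 222 (U = 42 + (-2*5)*(-15 - 3) = 42 - 10*(-18) = 42 + 180 = 222)
1/U = 1/222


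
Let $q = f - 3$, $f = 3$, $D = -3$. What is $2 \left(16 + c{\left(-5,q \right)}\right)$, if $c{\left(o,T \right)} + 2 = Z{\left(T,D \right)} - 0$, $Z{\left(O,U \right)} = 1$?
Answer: $30$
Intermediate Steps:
$q = 0$ ($q = 3 - 3 = 0$)
$c{\left(o,T \right)} = -1$ ($c{\left(o,T \right)} = -2 + \left(1 - 0\right) = -2 + \left(1 + 0\right) = -2 + 1 = -1$)
$2 \left(16 + c{\left(-5,q \right)}\right) = 2 \left(16 - 1\right) = 2 \cdot 15 = 30$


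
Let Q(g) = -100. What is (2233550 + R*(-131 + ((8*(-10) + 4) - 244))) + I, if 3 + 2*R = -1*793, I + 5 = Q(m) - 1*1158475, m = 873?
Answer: 1254468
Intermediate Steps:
I = -1158580 (I = -5 + (-100 - 1*1158475) = -5 + (-100 - 1158475) = -5 - 1158575 = -1158580)
R = -398 (R = -3/2 + (-1*793)/2 = -3/2 + (1/2)*(-793) = -3/2 - 793/2 = -398)
(2233550 + R*(-131 + ((8*(-10) + 4) - 244))) + I = (2233550 - 398*(-131 + ((8*(-10) + 4) - 244))) - 1158580 = (2233550 - 398*(-131 + ((-80 + 4) - 244))) - 1158580 = (2233550 - 398*(-131 + (-76 - 244))) - 1158580 = (2233550 - 398*(-131 - 320)) - 1158580 = (2233550 - 398*(-451)) - 1158580 = (2233550 + 179498) - 1158580 = 2413048 - 1158580 = 1254468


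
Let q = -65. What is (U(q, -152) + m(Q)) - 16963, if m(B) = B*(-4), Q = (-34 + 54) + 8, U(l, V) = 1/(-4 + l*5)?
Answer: -5617676/329 ≈ -17075.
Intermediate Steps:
U(l, V) = 1/(-4 + 5*l)
Q = 28 (Q = 20 + 8 = 28)
m(B) = -4*B
(U(q, -152) + m(Q)) - 16963 = (1/(-4 + 5*(-65)) - 4*28) - 16963 = (1/(-4 - 325) - 112) - 16963 = (1/(-329) - 112) - 16963 = (-1/329 - 112) - 16963 = -36849/329 - 16963 = -5617676/329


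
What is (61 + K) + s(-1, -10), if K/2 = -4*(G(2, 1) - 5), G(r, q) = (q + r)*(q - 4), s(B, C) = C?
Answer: 163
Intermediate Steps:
G(r, q) = (-4 + q)*(q + r) (G(r, q) = (q + r)*(-4 + q) = (-4 + q)*(q + r))
K = 112 (K = 2*(-4*((1² - 4*1 - 4*2 + 1*2) - 5)) = 2*(-4*((1 - 4 - 8 + 2) - 5)) = 2*(-4*(-9 - 5)) = 2*(-4*(-14)) = 2*56 = 112)
(61 + K) + s(-1, -10) = (61 + 112) - 10 = 173 - 10 = 163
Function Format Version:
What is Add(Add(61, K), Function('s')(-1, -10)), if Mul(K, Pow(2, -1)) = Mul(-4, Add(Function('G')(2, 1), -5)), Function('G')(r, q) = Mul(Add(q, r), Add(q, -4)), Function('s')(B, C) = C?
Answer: 163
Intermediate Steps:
Function('G')(r, q) = Mul(Add(-4, q), Add(q, r)) (Function('G')(r, q) = Mul(Add(q, r), Add(-4, q)) = Mul(Add(-4, q), Add(q, r)))
K = 112 (K = Mul(2, Mul(-4, Add(Add(Pow(1, 2), Mul(-4, 1), Mul(-4, 2), Mul(1, 2)), -5))) = Mul(2, Mul(-4, Add(Add(1, -4, -8, 2), -5))) = Mul(2, Mul(-4, Add(-9, -5))) = Mul(2, Mul(-4, -14)) = Mul(2, 56) = 112)
Add(Add(61, K), Function('s')(-1, -10)) = Add(Add(61, 112), -10) = Add(173, -10) = 163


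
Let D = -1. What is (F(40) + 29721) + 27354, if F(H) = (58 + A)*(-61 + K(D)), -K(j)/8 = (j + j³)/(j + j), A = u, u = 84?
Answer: 47277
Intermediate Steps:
A = 84
K(j) = -4*(j + j³)/j (K(j) = -8*(j + j³)/(j + j) = -8*(j + j³)/(2*j) = -8*(j + j³)*1/(2*j) = -4*(j + j³)/j)
F(H) = -9798 (F(H) = (58 + 84)*(-61 + (-4 - 4*(-1)²)) = 142*(-61 + (-4 - 4*1)) = 142*(-61 + (-4 - 4)) = 142*(-61 - 8) = 142*(-69) = -9798)
(F(40) + 29721) + 27354 = (-9798 + 29721) + 27354 = 19923 + 27354 = 47277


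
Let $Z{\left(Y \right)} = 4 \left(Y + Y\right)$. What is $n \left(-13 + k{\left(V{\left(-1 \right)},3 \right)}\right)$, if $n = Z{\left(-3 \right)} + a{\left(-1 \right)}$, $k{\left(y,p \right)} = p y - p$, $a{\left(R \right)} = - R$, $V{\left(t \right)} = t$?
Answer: $437$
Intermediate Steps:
$Z{\left(Y \right)} = 8 Y$ ($Z{\left(Y \right)} = 4 \cdot 2 Y = 8 Y$)
$k{\left(y,p \right)} = - p + p y$
$n = -23$ ($n = 8 \left(-3\right) - -1 = -24 + 1 = -23$)
$n \left(-13 + k{\left(V{\left(-1 \right)},3 \right)}\right) = - 23 \left(-13 + 3 \left(-1 - 1\right)\right) = - 23 \left(-13 + 3 \left(-2\right)\right) = - 23 \left(-13 - 6\right) = \left(-23\right) \left(-19\right) = 437$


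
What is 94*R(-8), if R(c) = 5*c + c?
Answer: -4512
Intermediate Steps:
R(c) = 6*c
94*R(-8) = 94*(6*(-8)) = 94*(-48) = -4512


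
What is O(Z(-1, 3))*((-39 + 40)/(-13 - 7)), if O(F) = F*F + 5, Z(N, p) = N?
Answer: -3/10 ≈ -0.30000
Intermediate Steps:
O(F) = 5 + F² (O(F) = F² + 5 = 5 + F²)
O(Z(-1, 3))*((-39 + 40)/(-13 - 7)) = (5 + (-1)²)*((-39 + 40)/(-13 - 7)) = (5 + 1)*(1/(-20)) = 6*(1*(-1/20)) = 6*(-1/20) = -3/10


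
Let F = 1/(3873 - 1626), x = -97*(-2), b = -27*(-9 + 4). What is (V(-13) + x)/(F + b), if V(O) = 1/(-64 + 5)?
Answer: 25716915/17897414 ≈ 1.4369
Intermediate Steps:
V(O) = -1/59 (V(O) = 1/(-59) = -1/59)
b = 135 (b = -27*(-5) = 135)
x = 194
F = 1/2247 ≈ 0.00044504
(V(-13) + x)/(F + b) = (-1/59 + 194)/(1/2247 + 135) = 11445/(59*(303346/2247)) = (11445/59)*(2247/303346) = 25716915/17897414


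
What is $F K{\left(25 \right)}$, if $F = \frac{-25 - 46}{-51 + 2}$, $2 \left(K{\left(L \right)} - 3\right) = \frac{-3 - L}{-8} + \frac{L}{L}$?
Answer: $\frac{213}{28} \approx 7.6071$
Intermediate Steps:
$K{\left(L \right)} = \frac{59}{16} + \frac{L}{16}$ ($K{\left(L \right)} = 3 + \frac{\frac{-3 - L}{-8} + \frac{L}{L}}{2} = 3 + \frac{\left(-3 - L\right) \left(- \frac{1}{8}\right) + 1}{2} = 3 + \frac{\left(\frac{3}{8} + \frac{L}{8}\right) + 1}{2} = 3 + \frac{\frac{11}{8} + \frac{L}{8}}{2} = 3 + \left(\frac{11}{16} + \frac{L}{16}\right) = \frac{59}{16} + \frac{L}{16}$)
$F = \frac{71}{49}$ ($F = - \frac{71}{-49} = \left(-71\right) \left(- \frac{1}{49}\right) = \frac{71}{49} \approx 1.449$)
$F K{\left(25 \right)} = \frac{71 \left(\frac{59}{16} + \frac{1}{16} \cdot 25\right)}{49} = \frac{71 \left(\frac{59}{16} + \frac{25}{16}\right)}{49} = \frac{71}{49} \cdot \frac{21}{4} = \frac{213}{28}$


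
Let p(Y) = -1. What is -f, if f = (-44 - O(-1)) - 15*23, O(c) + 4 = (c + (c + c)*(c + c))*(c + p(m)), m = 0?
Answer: 379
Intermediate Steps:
O(c) = -4 + (-1 + c)*(c + 4*c²) (O(c) = -4 + (c + (c + c)*(c + c))*(c - 1) = -4 + (c + (2*c)*(2*c))*(-1 + c) = -4 + (c + 4*c²)*(-1 + c) = -4 + (-1 + c)*(c + 4*c²))
f = -379 (f = (-44 - (-4 - 1*(-1) - 3*(-1)² + 4*(-1)³)) - 15*23 = (-44 - (-4 + 1 - 3*1 + 4*(-1))) - 345 = (-44 - (-4 + 1 - 3 - 4)) - 345 = (-44 - 1*(-10)) - 345 = (-44 + 10) - 345 = -34 - 345 = -379)
-f = -1*(-379) = 379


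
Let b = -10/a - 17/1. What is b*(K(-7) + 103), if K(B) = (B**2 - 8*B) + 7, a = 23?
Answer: -86215/23 ≈ -3748.5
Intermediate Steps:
b = -401/23 (b = -10/23 - 17/1 = -10*1/23 - 17*1 = -10/23 - 17 = -401/23 ≈ -17.435)
K(B) = 7 + B**2 - 8*B
b*(K(-7) + 103) = -401*((7 + (-7)**2 - 8*(-7)) + 103)/23 = -401*((7 + 49 + 56) + 103)/23 = -401*(112 + 103)/23 = -401/23*215 = -86215/23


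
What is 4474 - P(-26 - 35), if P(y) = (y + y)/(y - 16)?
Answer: 344376/77 ≈ 4472.4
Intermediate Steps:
P(y) = 2*y/(-16 + y) (P(y) = (2*y)/(-16 + y) = 2*y/(-16 + y))
4474 - P(-26 - 35) = 4474 - 2*(-26 - 35)/(-16 + (-26 - 35)) = 4474 - 2*(-61)/(-16 - 61) = 4474 - 2*(-61)/(-77) = 4474 - 2*(-61)*(-1)/77 = 4474 - 1*122/77 = 4474 - 122/77 = 344376/77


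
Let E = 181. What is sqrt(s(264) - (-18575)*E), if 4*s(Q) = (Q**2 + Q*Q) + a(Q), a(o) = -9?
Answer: sqrt(13587683)/2 ≈ 1843.1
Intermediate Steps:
s(Q) = -9/4 + Q**2/2 (s(Q) = ((Q**2 + Q*Q) - 9)/4 = ((Q**2 + Q**2) - 9)/4 = (2*Q**2 - 9)/4 = (-9 + 2*Q**2)/4 = -9/4 + Q**2/2)
sqrt(s(264) - (-18575)*E) = sqrt((-9/4 + (1/2)*264**2) - (-18575)*181) = sqrt((-9/4 + (1/2)*69696) - 1*(-3362075)) = sqrt((-9/4 + 34848) + 3362075) = sqrt(139383/4 + 3362075) = sqrt(13587683/4) = sqrt(13587683)/2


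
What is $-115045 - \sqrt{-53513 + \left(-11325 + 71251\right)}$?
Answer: $-115045 - 11 \sqrt{53} \approx -1.1513 \cdot 10^{5}$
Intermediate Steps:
$-115045 - \sqrt{-53513 + \left(-11325 + 71251\right)} = -115045 - \sqrt{-53513 + 59926} = -115045 - \sqrt{6413} = -115045 - 11 \sqrt{53}$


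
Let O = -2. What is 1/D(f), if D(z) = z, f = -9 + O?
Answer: -1/11 ≈ -0.090909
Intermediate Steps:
f = -11 (f = -9 - 2 = -11)
1/D(f) = 1/(-11) = -1/11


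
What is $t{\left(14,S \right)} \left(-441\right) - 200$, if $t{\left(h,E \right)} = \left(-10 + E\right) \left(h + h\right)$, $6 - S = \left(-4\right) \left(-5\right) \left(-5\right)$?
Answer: $-1185608$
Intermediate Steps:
$S = 106$ ($S = 6 - \left(-4\right) \left(-5\right) \left(-5\right) = 6 - 20 \left(-5\right) = 6 - -100 = 6 + 100 = 106$)
$t{\left(h,E \right)} = 2 h \left(-10 + E\right)$ ($t{\left(h,E \right)} = \left(-10 + E\right) 2 h = 2 h \left(-10 + E\right)$)
$t{\left(14,S \right)} \left(-441\right) - 200 = 2 \cdot 14 \left(-10 + 106\right) \left(-441\right) - 200 = 2 \cdot 14 \cdot 96 \left(-441\right) - 200 = 2688 \left(-441\right) - 200 = -1185408 - 200 = -1185608$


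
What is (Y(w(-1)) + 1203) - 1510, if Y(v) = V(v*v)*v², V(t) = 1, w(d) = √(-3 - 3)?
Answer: -313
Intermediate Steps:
w(d) = I*√6 (w(d) = √(-6) = I*√6)
Y(v) = v² (Y(v) = 1*v² = v²)
(Y(w(-1)) + 1203) - 1510 = ((I*√6)² + 1203) - 1510 = (-6 + 1203) - 1510 = 1197 - 1510 = -313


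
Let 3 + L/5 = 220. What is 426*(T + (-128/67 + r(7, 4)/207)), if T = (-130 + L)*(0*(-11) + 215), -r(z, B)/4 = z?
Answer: 404362615526/4623 ≈ 8.7468e+7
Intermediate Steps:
L = 1085 (L = -15 + 5*220 = -15 + 1100 = 1085)
r(z, B) = -4*z
T = 205325 (T = (-130 + 1085)*(0*(-11) + 215) = 955*(0 + 215) = 955*215 = 205325)
426*(T + (-128/67 + r(7, 4)/207)) = 426*(205325 + (-128/67 - 4*7/207)) = 426*(205325 + (-128*1/67 - 28*1/207)) = 426*(205325 + (-128/67 - 28/207)) = 426*(205325 - 28372/13869) = 426*(2847624053/13869) = 404362615526/4623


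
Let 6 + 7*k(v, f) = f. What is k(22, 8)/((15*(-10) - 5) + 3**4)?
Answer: -1/259 ≈ -0.0038610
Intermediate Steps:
k(v, f) = -6/7 + f/7
k(22, 8)/((15*(-10) - 5) + 3**4) = (-6/7 + (1/7)*8)/((15*(-10) - 5) + 3**4) = (-6/7 + 8/7)/((-150 - 5) + 81) = 2/(7*(-155 + 81)) = (2/7)/(-74) = (2/7)*(-1/74) = -1/259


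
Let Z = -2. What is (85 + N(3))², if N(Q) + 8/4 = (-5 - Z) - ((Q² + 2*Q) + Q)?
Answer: 3844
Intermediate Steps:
N(Q) = -5 - Q² - 3*Q (N(Q) = -2 + ((-5 - 1*(-2)) - ((Q² + 2*Q) + Q)) = -2 + ((-5 + 2) - (Q² + 3*Q)) = -2 + (-3 + (-Q² - 3*Q)) = -2 + (-3 - Q² - 3*Q) = -5 - Q² - 3*Q)
(85 + N(3))² = (85 + (-5 - 1*3² - 3*3))² = (85 + (-5 - 1*9 - 9))² = (85 + (-5 - 9 - 9))² = (85 - 23)² = 62² = 3844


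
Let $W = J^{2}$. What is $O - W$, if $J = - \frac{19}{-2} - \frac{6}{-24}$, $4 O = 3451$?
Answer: $\frac{12283}{16} \approx 767.69$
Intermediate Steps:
$O = \frac{3451}{4}$ ($O = \frac{1}{4} \cdot 3451 = \frac{3451}{4} \approx 862.75$)
$J = \frac{39}{4}$ ($J = \left(-19\right) \left(- \frac{1}{2}\right) - - \frac{1}{4} = \frac{19}{2} + \frac{1}{4} = \frac{39}{4} \approx 9.75$)
$W = \frac{1521}{16}$ ($W = \left(\frac{39}{4}\right)^{2} = \frac{1521}{16} \approx 95.063$)
$O - W = \frac{3451}{4} - \frac{1521}{16} = \frac{12283}{16}$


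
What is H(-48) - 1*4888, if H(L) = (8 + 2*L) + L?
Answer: -5024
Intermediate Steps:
H(L) = 8 + 3*L
H(-48) - 1*4888 = (8 + 3*(-48)) - 1*4888 = (8 - 144) - 4888 = -136 - 4888 = -5024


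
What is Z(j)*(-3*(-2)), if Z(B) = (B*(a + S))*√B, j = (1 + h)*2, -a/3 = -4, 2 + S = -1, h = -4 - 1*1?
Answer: -864*I*√2 ≈ -1221.9*I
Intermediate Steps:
h = -5 (h = -4 - 1 = -5)
S = -3 (S = -2 - 1 = -3)
a = 12 (a = -3*(-4) = 12)
j = -8 (j = (1 - 5)*2 = -4*2 = -8)
Z(B) = 9*B^(3/2) (Z(B) = (B*(12 - 3))*√B = (B*9)*√B = (9*B)*√B = 9*B^(3/2))
Z(j)*(-3*(-2)) = (9*(-8)^(3/2))*(-3*(-2)) = (9*(-16*I*√2))*6 = -144*I*√2*6 = -864*I*√2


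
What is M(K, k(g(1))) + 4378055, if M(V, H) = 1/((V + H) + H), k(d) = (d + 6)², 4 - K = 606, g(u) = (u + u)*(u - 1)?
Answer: 2320369149/530 ≈ 4.3781e+6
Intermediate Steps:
g(u) = 2*u*(-1 + u) (g(u) = (2*u)*(-1 + u) = 2*u*(-1 + u))
K = -602 (K = 4 - 1*606 = 4 - 606 = -602)
k(d) = (6 + d)²
M(V, H) = 1/(V + 2*H) (M(V, H) = 1/((H + V) + H) = 1/(V + 2*H))
M(K, k(g(1))) + 4378055 = 1/(-602 + 2*(6 + 2*1*(-1 + 1))²) + 4378055 = 1/(-602 + 2*(6 + 2*1*0)²) + 4378055 = 1/(-602 + 2*(6 + 0)²) + 4378055 = 1/(-602 + 2*6²) + 4378055 = 1/(-602 + 2*36) + 4378055 = 1/(-602 + 72) + 4378055 = 1/(-530) + 4378055 = -1/530 + 4378055 = 2320369149/530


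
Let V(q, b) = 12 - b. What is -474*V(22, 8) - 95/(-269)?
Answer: -509929/269 ≈ -1895.6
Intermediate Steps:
-474*V(22, 8) - 95/(-269) = -474/(1/(12 - 1*8)) - 95/(-269) = -474/(1/(12 - 8)) - 95*(-1/269) = -474/(1/4) + 95/269 = -474/1/4 + 95/269 = -474*4 + 95/269 = -1896 + 95/269 = -509929/269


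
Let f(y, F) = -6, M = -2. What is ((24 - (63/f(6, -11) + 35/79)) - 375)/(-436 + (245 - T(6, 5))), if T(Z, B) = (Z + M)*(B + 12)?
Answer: 53869/40922 ≈ 1.3164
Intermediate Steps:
T(Z, B) = (-2 + Z)*(12 + B) (T(Z, B) = (Z - 2)*(B + 12) = (-2 + Z)*(12 + B))
((24 - (63/f(6, -11) + 35/79)) - 375)/(-436 + (245 - T(6, 5))) = ((24 - (63/(-6) + 35/79)) - 375)/(-436 + (245 - (-24 - 2*5 + 12*6 + 5*6))) = ((24 - (63*(-⅙) + 35*(1/79))) - 375)/(-436 + (245 - (-24 - 10 + 72 + 30))) = ((24 - (-21/2 + 35/79)) - 375)/(-436 + (245 - 1*68)) = ((24 - 1*(-1589/158)) - 375)/(-436 + (245 - 68)) = ((24 + 1589/158) - 375)/(-436 + 177) = (5381/158 - 375)/(-259) = -53869/158*(-1/259) = 53869/40922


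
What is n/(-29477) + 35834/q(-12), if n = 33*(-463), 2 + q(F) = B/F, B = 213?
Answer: -4223908231/2328683 ≈ -1813.9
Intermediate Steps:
q(F) = -2 + 213/F
n = -15279
n/(-29477) + 35834/q(-12) = -15279/(-29477) + 35834/(-2 + 213/(-12)) = -15279*(-1/29477) + 35834/(-2 + 213*(-1/12)) = 15279/29477 + 35834/(-2 - 71/4) = 15279/29477 + 35834/(-79/4) = 15279/29477 + 35834*(-4/79) = 15279/29477 - 143336/79 = -4223908231/2328683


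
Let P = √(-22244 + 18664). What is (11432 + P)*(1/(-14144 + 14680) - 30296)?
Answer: -23205037995/67 - 16238655*I*√895/268 ≈ -3.4634e+8 - 1.8127e+6*I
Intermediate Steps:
P = 2*I*√895 (P = √(-3580) = 2*I*√895 ≈ 59.833*I)
(11432 + P)*(1/(-14144 + 14680) - 30296) = (11432 + 2*I*√895)*(1/(-14144 + 14680) - 30296) = (11432 + 2*I*√895)*(1/536 - 30296) = (11432 + 2*I*√895)*(-16238655/536) = -23205037995/67 - 16238655*I*√895/268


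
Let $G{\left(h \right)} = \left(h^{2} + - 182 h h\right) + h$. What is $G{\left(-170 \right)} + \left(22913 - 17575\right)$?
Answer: $-5225732$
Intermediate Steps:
$G{\left(h \right)} = h - 181 h^{2}$ ($G{\left(h \right)} = \left(h^{2} - 182 h^{2}\right) + h = - 181 h^{2} + h = h - 181 h^{2}$)
$G{\left(-170 \right)} + \left(22913 - 17575\right) = - 170 \left(1 - -30770\right) + \left(22913 - 17575\right) = - 170 \left(1 + 30770\right) + \left(22913 - 17575\right) = \left(-170\right) 30771 + 5338 = -5231070 + 5338 = -5225732$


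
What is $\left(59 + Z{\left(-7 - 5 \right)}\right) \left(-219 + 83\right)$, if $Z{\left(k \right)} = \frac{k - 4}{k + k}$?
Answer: $- \frac{24344}{3} \approx -8114.7$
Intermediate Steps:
$Z{\left(k \right)} = \frac{-4 + k}{2 k}$
$\left(59 + Z{\left(-7 - 5 \right)}\right) \left(-219 + 83\right) = \left(59 + \frac{-4 - 12}{2 \left(-7 - 5\right)}\right) \left(-219 + 83\right) = \left(59 + \frac{-4 - 12}{2 \left(-7 - 5\right)}\right) \left(-136\right) = \left(59 + \frac{-4 - 12}{2 \left(-12\right)}\right) \left(-136\right) = \left(59 + \frac{1}{2} \left(- \frac{1}{12}\right) \left(-16\right)\right) \left(-136\right) = \left(59 + \frac{2}{3}\right) \left(-136\right) = \frac{179}{3} \left(-136\right) = - \frac{24344}{3}$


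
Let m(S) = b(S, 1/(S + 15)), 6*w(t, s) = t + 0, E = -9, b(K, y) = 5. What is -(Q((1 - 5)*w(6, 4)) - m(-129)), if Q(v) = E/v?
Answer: 11/4 ≈ 2.7500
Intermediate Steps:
w(t, s) = t/6 (w(t, s) = (t + 0)/6 = t/6)
m(S) = 5
Q(v) = -9/v
-(Q((1 - 5)*w(6, 4)) - m(-129)) = -(-9/(1 - 5) - 1*5) = -(-9/((-4*1)) - 5) = -(-9/(-4) - 5) = -(-9*(-¼) - 5) = -(9/4 - 5) = -1*(-11/4) = 11/4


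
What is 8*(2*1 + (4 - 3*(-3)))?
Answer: 120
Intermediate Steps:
8*(2*1 + (4 - 3*(-3))) = 8*(2 + (4 + 9)) = 8*(2 + 13) = 8*15 = 120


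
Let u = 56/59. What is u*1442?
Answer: 80752/59 ≈ 1368.7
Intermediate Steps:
u = 56/59 (u = 56*(1/59) = 56/59 ≈ 0.94915)
u*1442 = (56/59)*1442 = 80752/59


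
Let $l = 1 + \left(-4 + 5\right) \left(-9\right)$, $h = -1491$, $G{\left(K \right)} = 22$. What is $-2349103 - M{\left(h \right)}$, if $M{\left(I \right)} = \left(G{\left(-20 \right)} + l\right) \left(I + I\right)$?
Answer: $-2307355$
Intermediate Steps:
$l = -8$ ($l = 1 + 1 \left(-9\right) = 1 - 9 = -8$)
$M{\left(I \right)} = 28 I$ ($M{\left(I \right)} = \left(22 - 8\right) \left(I + I\right) = 14 \cdot 2 I = 28 I$)
$-2349103 - M{\left(h \right)} = -2349103 - 28 \left(-1491\right) = -2349103 - -41748 = -2349103 + 41748 = -2307355$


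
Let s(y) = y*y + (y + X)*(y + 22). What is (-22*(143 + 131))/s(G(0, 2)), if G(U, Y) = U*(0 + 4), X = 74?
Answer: -137/37 ≈ -3.7027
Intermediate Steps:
G(U, Y) = 4*U (G(U, Y) = U*4 = 4*U)
s(y) = y² + (22 + y)*(74 + y) (s(y) = y*y + (y + 74)*(y + 22) = y² + (74 + y)*(22 + y) = y² + (22 + y)*(74 + y))
(-22*(143 + 131))/s(G(0, 2)) = (-22*(143 + 131))/(1628 + 2*(4*0)² + 96*(4*0)) = (-22*274)/(1628 + 2*0² + 96*0) = -6028/(1628 + 2*0 + 0) = -6028/(1628 + 0 + 0) = -6028/1628 = -6028*1/1628 = -137/37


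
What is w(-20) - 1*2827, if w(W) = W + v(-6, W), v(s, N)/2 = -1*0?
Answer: -2847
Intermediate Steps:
v(s, N) = 0 (v(s, N) = 2*(-1*0) = 2*0 = 0)
w(W) = W (w(W) = W + 0 = W)
w(-20) - 1*2827 = -20 - 1*2827 = -20 - 2827 = -2847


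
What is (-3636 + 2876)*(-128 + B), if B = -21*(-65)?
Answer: -940120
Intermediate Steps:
B = 1365
(-3636 + 2876)*(-128 + B) = (-3636 + 2876)*(-128 + 1365) = -760*1237 = -940120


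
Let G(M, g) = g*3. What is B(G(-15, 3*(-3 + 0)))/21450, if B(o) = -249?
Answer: -83/7150 ≈ -0.011608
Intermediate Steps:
G(M, g) = 3*g
B(G(-15, 3*(-3 + 0)))/21450 = -249/21450 = -249*1/21450 = -83/7150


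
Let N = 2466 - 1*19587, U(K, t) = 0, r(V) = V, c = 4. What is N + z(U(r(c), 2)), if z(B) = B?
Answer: -17121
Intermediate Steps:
N = -17121 (N = 2466 - 19587 = -17121)
N + z(U(r(c), 2)) = -17121 + 0 = -17121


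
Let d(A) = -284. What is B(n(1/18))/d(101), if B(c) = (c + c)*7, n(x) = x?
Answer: -7/2556 ≈ -0.0027387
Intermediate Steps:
B(c) = 14*c (B(c) = (2*c)*7 = 14*c)
B(n(1/18))/d(101) = (14/18)/(-284) = (14*(1/18))*(-1/284) = (7/9)*(-1/284) = -7/2556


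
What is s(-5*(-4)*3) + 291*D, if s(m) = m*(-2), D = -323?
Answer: -94113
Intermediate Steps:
s(m) = -2*m
s(-5*(-4)*3) + 291*D = -2*(-5*(-4))*3 + 291*(-323) = -40*3 - 93993 = -2*60 - 93993 = -120 - 93993 = -94113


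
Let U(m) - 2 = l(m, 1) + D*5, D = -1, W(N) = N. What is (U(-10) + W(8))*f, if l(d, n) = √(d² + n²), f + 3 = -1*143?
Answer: -730 - 146*√101 ≈ -2197.3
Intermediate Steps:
f = -146 (f = -3 - 1*143 = -3 - 143 = -146)
U(m) = -3 + √(1 + m²) (U(m) = 2 + (√(m² + 1²) - 1*5) = 2 + (√(m² + 1) - 5) = 2 + (√(1 + m²) - 5) = 2 + (-5 + √(1 + m²)) = -3 + √(1 + m²))
(U(-10) + W(8))*f = ((-3 + √(1 + (-10)²)) + 8)*(-146) = ((-3 + √(1 + 100)) + 8)*(-146) = ((-3 + √101) + 8)*(-146) = (5 + √101)*(-146) = -730 - 146*√101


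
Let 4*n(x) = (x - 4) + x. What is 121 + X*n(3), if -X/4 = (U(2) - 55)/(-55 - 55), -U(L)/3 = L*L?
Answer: 6588/55 ≈ 119.78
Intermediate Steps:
U(L) = -3*L² (U(L) = -3*L*L = -3*L²)
n(x) = -1 + x/2 (n(x) = ((x - 4) + x)/4 = ((-4 + x) + x)/4 = (-4 + 2*x)/4 = -1 + x/2)
X = -134/55 (X = -4*(-3*2² - 55)/(-55 - 55) = -4*(-3*4 - 55)/(-110) = -4*(-12 - 55)*(-1)/110 = -(-268)*(-1)/110 = -4*67/110 = -134/55 ≈ -2.4364)
121 + X*n(3) = 121 - 134*(-1 + (½)*3)/55 = 121 - 134*(-1 + 3/2)/55 = 121 - 134/55*½ = 121 - 67/55 = 6588/55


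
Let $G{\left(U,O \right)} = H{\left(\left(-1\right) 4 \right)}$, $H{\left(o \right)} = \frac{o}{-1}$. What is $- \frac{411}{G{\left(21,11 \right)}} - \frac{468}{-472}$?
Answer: $- \frac{24015}{236} \approx -101.76$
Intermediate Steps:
$H{\left(o \right)} = - o$ ($H{\left(o \right)} = o \left(-1\right) = - o$)
$G{\left(U,O \right)} = 4$ ($G{\left(U,O \right)} = - \left(-1\right) 4 = \left(-1\right) \left(-4\right) = 4$)
$- \frac{411}{G{\left(21,11 \right)}} - \frac{468}{-472} = - \frac{411}{4} - \frac{468}{-472} = \left(-411\right) \frac{1}{4} - - \frac{117}{118} = - \frac{411}{4} + \frac{117}{118} = - \frac{24015}{236}$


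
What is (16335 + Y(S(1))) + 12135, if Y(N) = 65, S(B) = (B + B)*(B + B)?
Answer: 28535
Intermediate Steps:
S(B) = 4*B² (S(B) = (2*B)*(2*B) = 4*B²)
(16335 + Y(S(1))) + 12135 = (16335 + 65) + 12135 = 16400 + 12135 = 28535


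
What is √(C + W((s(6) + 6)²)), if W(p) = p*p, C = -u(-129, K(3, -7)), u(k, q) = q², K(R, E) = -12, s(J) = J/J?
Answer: √2257 ≈ 47.508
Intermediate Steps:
s(J) = 1
C = -144 (C = -1*(-12)² = -1*144 = -144)
W(p) = p²
√(C + W((s(6) + 6)²)) = √(-144 + ((1 + 6)²)²) = √(-144 + (7²)²) = √(-144 + 49²) = √(-144 + 2401) = √2257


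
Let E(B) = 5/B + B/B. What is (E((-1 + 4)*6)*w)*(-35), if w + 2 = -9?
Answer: 8855/18 ≈ 491.94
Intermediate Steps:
w = -11 (w = -2 - 9 = -11)
E(B) = 1 + 5/B (E(B) = 5/B + 1 = 1 + 5/B)
(E((-1 + 4)*6)*w)*(-35) = (((5 + (-1 + 4)*6)/(((-1 + 4)*6)))*(-11))*(-35) = (((5 + 3*6)/((3*6)))*(-11))*(-35) = (((5 + 18)/18)*(-11))*(-35) = (((1/18)*23)*(-11))*(-35) = ((23/18)*(-11))*(-35) = -253/18*(-35) = 8855/18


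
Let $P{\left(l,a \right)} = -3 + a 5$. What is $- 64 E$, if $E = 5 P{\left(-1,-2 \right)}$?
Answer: $4160$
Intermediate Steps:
$P{\left(l,a \right)} = -3 + 5 a$
$E = -65$ ($E = 5 \left(-3 + 5 \left(-2\right)\right) = 5 \left(-3 - 10\right) = 5 \left(-13\right) = -65$)
$- 64 E = \left(-64\right) \left(-65\right) = 4160$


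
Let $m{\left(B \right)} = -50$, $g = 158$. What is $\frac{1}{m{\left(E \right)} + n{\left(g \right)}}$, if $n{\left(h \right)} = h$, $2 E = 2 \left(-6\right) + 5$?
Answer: $\frac{1}{108} \approx 0.0092593$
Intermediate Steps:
$E = - \frac{7}{2}$ ($E = \frac{2 \left(-6\right) + 5}{2} = \frac{-12 + 5}{2} = \frac{1}{2} \left(-7\right) = - \frac{7}{2} \approx -3.5$)
$\frac{1}{m{\left(E \right)} + n{\left(g \right)}} = \frac{1}{-50 + 158} = \frac{1}{108}$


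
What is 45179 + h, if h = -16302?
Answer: 28877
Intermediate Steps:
45179 + h = 45179 - 16302 = 28877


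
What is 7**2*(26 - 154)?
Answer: -6272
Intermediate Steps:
7**2*(26 - 154) = 49*(-128) = -6272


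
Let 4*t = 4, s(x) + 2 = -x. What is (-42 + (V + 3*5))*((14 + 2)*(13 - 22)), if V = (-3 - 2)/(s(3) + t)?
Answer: 3708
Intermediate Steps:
s(x) = -2 - x
t = 1 (t = (1/4)*4 = 1)
V = 5/4 (V = (-3 - 2)/((-2 - 1*3) + 1) = -5/((-2 - 3) + 1) = -5/(-5 + 1) = -5/(-4) = -5*(-1/4) = 5/4 ≈ 1.2500)
(-42 + (V + 3*5))*((14 + 2)*(13 - 22)) = (-42 + (5/4 + 3*5))*((14 + 2)*(13 - 22)) = (-42 + (5/4 + 15))*(16*(-9)) = (-42 + 65/4)*(-144) = -103/4*(-144) = 3708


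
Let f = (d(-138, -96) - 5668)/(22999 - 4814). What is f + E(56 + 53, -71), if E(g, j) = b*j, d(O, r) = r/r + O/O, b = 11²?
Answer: -156233001/18185 ≈ -8591.3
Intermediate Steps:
b = 121
d(O, r) = 2 (d(O, r) = 1 + 1 = 2)
E(g, j) = 121*j
f = -5666/18185 (f = (2 - 5668)/(22999 - 4814) = -5666/18185 ≈ -0.31158)
f + E(56 + 53, -71) = -5666/18185 + 121*(-71) = -5666/18185 - 8591 = -156233001/18185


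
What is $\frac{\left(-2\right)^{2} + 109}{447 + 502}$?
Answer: $\frac{113}{949} \approx 0.11907$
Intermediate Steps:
$\frac{\left(-2\right)^{2} + 109}{447 + 502} = \frac{4 + 109}{949} = 113 \cdot \frac{1}{949} = \frac{113}{949}$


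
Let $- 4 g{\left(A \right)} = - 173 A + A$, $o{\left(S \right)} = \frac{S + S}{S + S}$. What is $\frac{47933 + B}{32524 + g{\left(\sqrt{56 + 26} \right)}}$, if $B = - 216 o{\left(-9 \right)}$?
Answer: $\frac{775973854}{528829479} - \frac{2051831 \sqrt{82}}{1057658958} \approx 1.4498$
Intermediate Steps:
$o{\left(S \right)} = 1$ ($o{\left(S \right)} = \frac{2 S}{2 S} = 2 S \frac{1}{2 S} = 1$)
$g{\left(A \right)} = 43 A$ ($g{\left(A \right)} = - \frac{- 173 A + A}{4} = - \frac{\left(-172\right) A}{4} = 43 A$)
$B = -216$ ($B = \left(-216\right) 1 = -216$)
$\frac{47933 + B}{32524 + g{\left(\sqrt{56 + 26} \right)}} = \frac{47933 - 216}{32524 + 43 \sqrt{56 + 26}} = \frac{47717}{32524 + 43 \sqrt{82}}$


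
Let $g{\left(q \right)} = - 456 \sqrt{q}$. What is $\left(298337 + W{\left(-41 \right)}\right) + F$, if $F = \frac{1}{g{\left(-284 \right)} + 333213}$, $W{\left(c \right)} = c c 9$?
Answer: $\frac{11607641507264717}{37029985731} + \frac{304 i \sqrt{71}}{37029985731} \approx 3.1347 \cdot 10^{5} + 6.9175 \cdot 10^{-8} i$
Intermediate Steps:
$W{\left(c \right)} = 9 c^{2}$ ($W{\left(c \right)} = c^{2} \cdot 9 = 9 c^{2}$)
$F = \frac{1}{333213 - 912 i \sqrt{71}}$ ($F = \frac{1}{- 456 \sqrt{-284} + 333213} = \frac{1}{- 456 \cdot 2 i \sqrt{71} + 333213} = \frac{1}{- 912 i \sqrt{71} + 333213} = \frac{1}{333213 - 912 i \sqrt{71}} \approx 2.9995 \cdot 10^{-6} + 6.9175 \cdot 10^{-8} i$)
$\left(298337 + W{\left(-41 \right)}\right) + F = \left(298337 + 9 \left(-41\right)^{2}\right) + \left(\frac{111071}{37029985731} + \frac{304 i \sqrt{71}}{37029985731}\right) = \left(298337 + 9 \cdot 1681\right) + \left(\frac{111071}{37029985731} + \frac{304 i \sqrt{71}}{37029985731}\right) = \left(298337 + 15129\right) + \left(\frac{111071}{37029985731} + \frac{304 i \sqrt{71}}{37029985731}\right) = 313466 + \left(\frac{111071}{37029985731} + \frac{304 i \sqrt{71}}{37029985731}\right) = \frac{11607641507264717}{37029985731} + \frac{304 i \sqrt{71}}{37029985731}$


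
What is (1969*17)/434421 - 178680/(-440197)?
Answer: 92357058461/191230820937 ≈ 0.48296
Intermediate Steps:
(1969*17)/434421 - 178680/(-440197) = 33473*(1/434421) - 178680*(-1/440197) = 33473/434421 + 178680/440197 = 92357058461/191230820937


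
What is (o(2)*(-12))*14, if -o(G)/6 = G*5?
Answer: 10080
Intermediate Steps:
o(G) = -30*G (o(G) = -6*G*5 = -30*G)
(o(2)*(-12))*14 = (-30*2*(-12))*14 = -60*(-12)*14 = 720*14 = 10080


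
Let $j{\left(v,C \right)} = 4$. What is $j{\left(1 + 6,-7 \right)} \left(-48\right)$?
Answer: $-192$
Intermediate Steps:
$j{\left(1 + 6,-7 \right)} \left(-48\right) = 4 \left(-48\right) = -192$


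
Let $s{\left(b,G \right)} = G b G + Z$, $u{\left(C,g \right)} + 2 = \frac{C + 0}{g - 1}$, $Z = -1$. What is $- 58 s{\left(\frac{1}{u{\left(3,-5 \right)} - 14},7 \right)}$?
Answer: $\frac{7598}{33} \approx 230.24$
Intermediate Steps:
$u{\left(C,g \right)} = -2 + \frac{C}{-1 + g}$ ($u{\left(C,g \right)} = -2 + \frac{C + 0}{g - 1} = -2 + \frac{C}{-1 + g}$)
$s{\left(b,G \right)} = -1 + b G^{2}$ ($s{\left(b,G \right)} = G b G - 1 = b G^{2} - 1 = -1 + b G^{2}$)
$- 58 s{\left(\frac{1}{u{\left(3,-5 \right)} - 14},7 \right)} = - 58 \left(-1 + \frac{7^{2}}{\frac{2 + 3 - -10}{-1 - 5} - 14}\right) = - 58 \left(-1 + \frac{1}{\frac{2 + 3 + 10}{-6} - 14} \cdot 49\right) = - 58 \left(-1 + \frac{1}{\left(- \frac{1}{6}\right) 15 - 14} \cdot 49\right) = - 58 \left(-1 + \frac{1}{- \frac{5}{2} - 14} \cdot 49\right) = - 58 \left(-1 + \frac{1}{- \frac{33}{2}} \cdot 49\right) = - 58 \left(-1 - \frac{98}{33}\right) = \left(-58\right) \left(- \frac{131}{33}\right) = \frac{7598}{33}$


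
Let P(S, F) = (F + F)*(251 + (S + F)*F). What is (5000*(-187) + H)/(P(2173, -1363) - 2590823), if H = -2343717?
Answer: -3278717/3006310731 ≈ -0.0010906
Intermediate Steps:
P(S, F) = 2*F*(251 + F*(F + S)) (P(S, F) = (2*F)*(251 + (F + S)*F) = (2*F)*(251 + F*(F + S)) = 2*F*(251 + F*(F + S)))
(5000*(-187) + H)/(P(2173, -1363) - 2590823) = (5000*(-187) - 2343717)/(2*(-1363)*(251 + (-1363)**2 - 1363*2173) - 2590823) = (-935000 - 2343717)/(2*(-1363)*(251 + 1857769 - 2961799) - 2590823) = -3278717/(2*(-1363)*(-1103779) - 2590823) = -3278717/(3008901554 - 2590823) = -3278717/3006310731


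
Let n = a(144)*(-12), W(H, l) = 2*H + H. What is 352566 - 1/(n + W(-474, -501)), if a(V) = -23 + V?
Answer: 1013274685/2874 ≈ 3.5257e+5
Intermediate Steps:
W(H, l) = 3*H
n = -1452 (n = (-23 + 144)*(-12) = 121*(-12) = -1452)
352566 - 1/(n + W(-474, -501)) = 352566 - 1/(-1452 + 3*(-474)) = 352566 - 1/(-1452 - 1422) = 352566 - 1/(-2874) = 352566 - 1*(-1/2874) = 352566 + 1/2874 = 1013274685/2874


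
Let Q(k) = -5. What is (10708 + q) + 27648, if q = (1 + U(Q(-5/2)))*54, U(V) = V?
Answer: 38140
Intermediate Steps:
q = -216 (q = (1 - 5)*54 = -4*54 = -216)
(10708 + q) + 27648 = (10708 - 216) + 27648 = 10492 + 27648 = 38140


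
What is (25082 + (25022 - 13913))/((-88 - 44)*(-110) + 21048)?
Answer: 36191/35568 ≈ 1.0175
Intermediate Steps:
(25082 + (25022 - 13913))/((-88 - 44)*(-110) + 21048) = (25082 + 11109)/(-132*(-110) + 21048) = 36191/(14520 + 21048) = 36191/35568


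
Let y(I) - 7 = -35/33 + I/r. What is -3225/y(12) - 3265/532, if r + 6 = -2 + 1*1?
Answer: -99878335/129808 ≈ -769.43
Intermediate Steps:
r = -7 (r = -6 + (-2 + 1*1) = -6 + (-2 + 1) = -6 - 1 = -7)
y(I) = 196/33 - I/7 (y(I) = 7 + (-35/33 + I/(-7)) = 7 + (-35*1/33 + I*(-⅐)) = 7 + (-35/33 - I/7) = 196/33 - I/7)
-3225/y(12) - 3265/532 = -3225/(196/33 - ⅐*12) - 3265/532 = -3225/(196/33 - 12/7) - 3265*1/532 = -3225/976/231 - 3265/532 = -3225*231/976 - 3265/532 = -744975/976 - 3265/532 = -99878335/129808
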